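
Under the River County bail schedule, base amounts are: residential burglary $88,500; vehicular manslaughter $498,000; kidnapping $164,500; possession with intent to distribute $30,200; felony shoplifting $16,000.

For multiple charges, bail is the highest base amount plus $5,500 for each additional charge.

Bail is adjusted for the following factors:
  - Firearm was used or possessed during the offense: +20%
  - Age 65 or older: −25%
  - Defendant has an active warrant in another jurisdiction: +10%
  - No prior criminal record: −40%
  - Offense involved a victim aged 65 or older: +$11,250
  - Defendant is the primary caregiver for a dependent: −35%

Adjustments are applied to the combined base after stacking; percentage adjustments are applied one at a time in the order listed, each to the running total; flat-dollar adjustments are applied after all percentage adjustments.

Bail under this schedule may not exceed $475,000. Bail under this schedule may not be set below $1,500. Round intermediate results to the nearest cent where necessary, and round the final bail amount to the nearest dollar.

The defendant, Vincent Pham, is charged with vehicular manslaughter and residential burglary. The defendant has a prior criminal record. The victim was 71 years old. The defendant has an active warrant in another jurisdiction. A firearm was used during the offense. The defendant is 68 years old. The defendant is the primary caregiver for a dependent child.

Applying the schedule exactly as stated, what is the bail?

$335,252

Base amounts from the schedule: vehicular manslaughter $498,000; residential burglary $88,500.
Stacking rule: highest base plus $5,500 per additional charge. Highest is vehicular manslaughter at $498,000; 1 additional charge → +$5,500. Combined base = $503,500.
Firearm was used or possessed during the offense (+20%): $503,500 × 1.2 = $604,200.
Age 65 or older (−25%): $604,200 × 0.75 = $453,150.
Defendant has an active warrant in another jurisdiction (+10%): $453,150 × 1.1 = $498,465.
Defendant is the primary caregiver for a dependent (−35%): $498,465 × 0.65 = $324,002.25.
Offense involved a victim aged 65 or older (+$11,250 flat): $324,002.25 + $11,250 = $335,252.25.
$335,252.25 is within the $475,000 maximum.
$335,252.25 is at or above the $1,500 minimum.
Rounded to the nearest dollar: $335,252.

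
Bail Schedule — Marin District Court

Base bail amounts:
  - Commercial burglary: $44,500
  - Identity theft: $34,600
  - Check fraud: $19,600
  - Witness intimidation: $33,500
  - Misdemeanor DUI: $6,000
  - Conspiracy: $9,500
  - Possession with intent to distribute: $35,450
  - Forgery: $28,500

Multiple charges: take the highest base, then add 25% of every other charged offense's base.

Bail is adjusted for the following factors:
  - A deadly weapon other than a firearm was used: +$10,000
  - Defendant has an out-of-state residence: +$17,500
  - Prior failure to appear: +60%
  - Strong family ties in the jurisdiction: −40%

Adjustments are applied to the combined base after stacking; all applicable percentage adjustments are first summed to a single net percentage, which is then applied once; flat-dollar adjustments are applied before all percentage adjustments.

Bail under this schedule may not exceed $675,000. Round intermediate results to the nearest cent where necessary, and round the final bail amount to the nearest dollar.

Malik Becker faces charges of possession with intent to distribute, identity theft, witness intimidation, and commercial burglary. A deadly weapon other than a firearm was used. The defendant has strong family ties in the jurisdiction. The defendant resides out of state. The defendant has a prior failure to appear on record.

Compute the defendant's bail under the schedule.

Base amounts from the schedule: possession with intent to distribute $35,450; identity theft $34,600; witness intimidation $33,500; commercial burglary $44,500.
Stacking rule: highest base plus 25% of each additional charge. Highest is commercial burglary at $44,500. Additional: $35,450 × 25% = $8,862.50; $34,600 × 25% = $8,650; $33,500 × 25% = $8,375. Combined base = $44,500 + $25,887.50 = $70,387.50.
A deadly weapon other than a firearm was used (+$10,000 flat): $70,387.50 + $10,000 = $80,387.50.
Defendant has an out-of-state residence (+$17,500 flat): $80,387.50 + $17,500 = $97,887.50.
Net percentage adjustment: +60% −40% = +20%. $97,887.50 × 1.2 = $117,465.
$117,465 is within the $675,000 maximum.

$117,465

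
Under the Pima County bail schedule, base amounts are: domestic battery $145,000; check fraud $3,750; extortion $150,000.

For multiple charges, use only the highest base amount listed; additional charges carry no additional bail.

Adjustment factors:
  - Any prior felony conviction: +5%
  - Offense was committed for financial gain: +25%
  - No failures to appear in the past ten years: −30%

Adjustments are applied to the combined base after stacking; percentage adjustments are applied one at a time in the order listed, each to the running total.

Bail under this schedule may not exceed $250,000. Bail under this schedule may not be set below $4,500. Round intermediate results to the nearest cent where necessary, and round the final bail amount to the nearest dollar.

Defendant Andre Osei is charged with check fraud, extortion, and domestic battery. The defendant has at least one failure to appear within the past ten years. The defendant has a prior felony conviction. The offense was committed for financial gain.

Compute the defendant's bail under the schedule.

$196,875

Base amounts from the schedule: check fraud $3,750; extortion $150,000; domestic battery $145,000.
Stacking rule: use the highest base only. Highest is extortion at $150,000. Combined base = $150,000.
Any prior felony conviction (+5%): $150,000 × 1.05 = $157,500.
Offense was committed for financial gain (+25%): $157,500 × 1.25 = $196,875.
$196,875 is within the $250,000 maximum.
$196,875 is at or above the $4,500 minimum.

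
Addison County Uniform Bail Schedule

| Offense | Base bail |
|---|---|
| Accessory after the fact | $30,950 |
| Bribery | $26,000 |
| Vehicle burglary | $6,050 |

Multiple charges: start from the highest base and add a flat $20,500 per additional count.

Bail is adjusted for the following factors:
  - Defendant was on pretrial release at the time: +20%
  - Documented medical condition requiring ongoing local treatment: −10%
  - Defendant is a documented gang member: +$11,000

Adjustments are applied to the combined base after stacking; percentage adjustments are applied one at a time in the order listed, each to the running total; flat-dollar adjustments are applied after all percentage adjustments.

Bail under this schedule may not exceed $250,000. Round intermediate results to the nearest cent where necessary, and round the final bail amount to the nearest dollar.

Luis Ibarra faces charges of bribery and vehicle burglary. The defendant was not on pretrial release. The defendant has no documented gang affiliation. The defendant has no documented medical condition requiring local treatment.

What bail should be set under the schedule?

$46,500

Base amounts from the schedule: bribery $26,000; vehicle burglary $6,050.
Stacking rule: highest base plus $20,500 per additional charge. Highest is bribery at $26,000; 1 additional charge → +$20,500. Combined base = $46,500.
No adjustment factors apply to this defendant.
$46,500 is within the $250,000 maximum.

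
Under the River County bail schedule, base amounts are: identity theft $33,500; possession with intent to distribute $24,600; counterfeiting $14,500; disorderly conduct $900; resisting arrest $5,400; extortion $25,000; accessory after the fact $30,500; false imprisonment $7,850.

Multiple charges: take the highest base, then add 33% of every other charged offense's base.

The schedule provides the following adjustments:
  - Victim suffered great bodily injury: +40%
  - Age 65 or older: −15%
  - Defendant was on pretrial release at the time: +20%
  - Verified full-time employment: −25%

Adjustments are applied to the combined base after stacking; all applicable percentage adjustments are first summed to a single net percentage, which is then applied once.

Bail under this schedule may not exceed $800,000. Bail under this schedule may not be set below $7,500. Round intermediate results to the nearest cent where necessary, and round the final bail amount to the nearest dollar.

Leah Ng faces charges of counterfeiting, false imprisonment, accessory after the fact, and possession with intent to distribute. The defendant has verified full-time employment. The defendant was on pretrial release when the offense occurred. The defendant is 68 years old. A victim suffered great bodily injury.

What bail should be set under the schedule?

Base amounts from the schedule: counterfeiting $14,500; false imprisonment $7,850; accessory after the fact $30,500; possession with intent to distribute $24,600.
Stacking rule: highest base plus 33% of each additional charge. Highest is accessory after the fact at $30,500. Additional: $14,500 × 33% = $4,785; $7,850 × 33% = $2,590.50; $24,600 × 33% = $8,118. Combined base = $30,500 + $15,493.50 = $45,993.50.
Net percentage adjustment: +40% −15% +20% −25% = +20%. $45,993.50 × 1.2 = $55,192.20.
$55,192.20 is within the $800,000 maximum.
$55,192.20 is at or above the $7,500 minimum.
Rounded to the nearest dollar: $55,192.

$55,192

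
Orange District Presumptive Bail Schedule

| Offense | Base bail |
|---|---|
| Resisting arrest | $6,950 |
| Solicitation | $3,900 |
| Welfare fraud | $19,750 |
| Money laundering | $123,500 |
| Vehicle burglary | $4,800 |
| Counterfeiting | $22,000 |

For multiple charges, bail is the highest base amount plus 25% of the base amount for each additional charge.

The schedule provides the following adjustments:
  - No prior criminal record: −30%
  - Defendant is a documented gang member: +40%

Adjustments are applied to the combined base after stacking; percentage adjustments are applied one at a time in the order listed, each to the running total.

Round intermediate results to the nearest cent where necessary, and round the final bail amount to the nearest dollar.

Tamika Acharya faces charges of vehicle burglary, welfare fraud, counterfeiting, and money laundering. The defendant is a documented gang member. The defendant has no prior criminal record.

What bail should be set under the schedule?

$132,435

Base amounts from the schedule: vehicle burglary $4,800; welfare fraud $19,750; counterfeiting $22,000; money laundering $123,500.
Stacking rule: highest base plus 25% of each additional charge. Highest is money laundering at $123,500. Additional: $4,800 × 25% = $1,200; $19,750 × 25% = $4,937.50; $22,000 × 25% = $5,500. Combined base = $123,500 + $11,637.50 = $135,137.50.
No prior criminal record (−30%): $135,137.50 × 0.7 = $94,596.25.
Defendant is a documented gang member (+40%): $94,596.25 × 1.4 = $132,434.75.
Rounded to the nearest dollar: $132,435.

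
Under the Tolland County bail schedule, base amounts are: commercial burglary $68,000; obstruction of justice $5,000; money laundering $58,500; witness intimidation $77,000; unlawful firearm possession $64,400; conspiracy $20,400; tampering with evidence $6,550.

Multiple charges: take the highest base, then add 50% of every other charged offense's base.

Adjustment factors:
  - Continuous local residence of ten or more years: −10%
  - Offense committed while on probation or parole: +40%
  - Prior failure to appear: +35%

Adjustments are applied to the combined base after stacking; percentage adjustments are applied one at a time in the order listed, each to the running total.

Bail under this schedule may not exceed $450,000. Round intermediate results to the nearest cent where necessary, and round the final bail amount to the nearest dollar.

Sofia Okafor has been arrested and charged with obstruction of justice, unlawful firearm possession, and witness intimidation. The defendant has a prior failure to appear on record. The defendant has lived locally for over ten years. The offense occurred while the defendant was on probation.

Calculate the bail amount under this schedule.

$190,002

Base amounts from the schedule: obstruction of justice $5,000; unlawful firearm possession $64,400; witness intimidation $77,000.
Stacking rule: highest base plus 50% of each additional charge. Highest is witness intimidation at $77,000. Additional: $5,000 × 50% = $2,500; $64,400 × 50% = $32,200. Combined base = $77,000 + $34,700 = $111,700.
Continuous local residence of ten or more years (−10%): $111,700 × 0.9 = $100,530.
Offense committed while on probation or parole (+40%): $100,530 × 1.4 = $140,742.
Prior failure to appear (+35%): $140,742 × 1.35 = $190,001.70.
$190,001.70 is within the $450,000 maximum.
Rounded to the nearest dollar: $190,002.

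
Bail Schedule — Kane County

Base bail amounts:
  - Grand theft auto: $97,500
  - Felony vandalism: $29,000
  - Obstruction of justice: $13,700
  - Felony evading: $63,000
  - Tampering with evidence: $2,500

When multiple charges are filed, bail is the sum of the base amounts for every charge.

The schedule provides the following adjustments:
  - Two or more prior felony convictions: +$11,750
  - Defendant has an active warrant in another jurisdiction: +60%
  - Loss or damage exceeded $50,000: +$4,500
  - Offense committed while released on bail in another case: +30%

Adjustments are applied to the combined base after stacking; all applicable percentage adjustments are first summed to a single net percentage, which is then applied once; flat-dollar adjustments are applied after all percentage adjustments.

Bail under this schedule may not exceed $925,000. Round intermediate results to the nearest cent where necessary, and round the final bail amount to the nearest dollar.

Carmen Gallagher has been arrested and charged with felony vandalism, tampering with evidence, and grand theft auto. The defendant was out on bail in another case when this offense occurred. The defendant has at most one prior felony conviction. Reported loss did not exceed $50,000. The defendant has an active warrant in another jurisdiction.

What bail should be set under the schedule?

Base amounts from the schedule: felony vandalism $29,000; tampering with evidence $2,500; grand theft auto $97,500.
Stacking rule: sum of all bases. $29,000 + $2,500 + $97,500 = $129,000.
Net percentage adjustment: +60% +30% = +90%. $129,000 × 1.9 = $245,100.
$245,100 is within the $925,000 maximum.

$245,100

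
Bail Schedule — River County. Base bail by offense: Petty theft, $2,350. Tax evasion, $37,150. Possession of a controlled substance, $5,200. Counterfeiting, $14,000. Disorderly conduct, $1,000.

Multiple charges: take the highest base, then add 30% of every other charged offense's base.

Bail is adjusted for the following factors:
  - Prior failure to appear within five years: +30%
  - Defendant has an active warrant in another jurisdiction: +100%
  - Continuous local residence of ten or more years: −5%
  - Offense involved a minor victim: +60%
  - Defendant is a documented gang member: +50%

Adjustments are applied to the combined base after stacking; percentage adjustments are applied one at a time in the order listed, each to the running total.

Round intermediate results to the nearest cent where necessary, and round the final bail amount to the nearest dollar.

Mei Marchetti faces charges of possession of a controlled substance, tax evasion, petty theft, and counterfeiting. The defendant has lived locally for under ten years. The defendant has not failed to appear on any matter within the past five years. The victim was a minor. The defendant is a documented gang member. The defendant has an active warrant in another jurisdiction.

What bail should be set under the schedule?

$209,352

Base amounts from the schedule: possession of a controlled substance $5,200; tax evasion $37,150; petty theft $2,350; counterfeiting $14,000.
Stacking rule: highest base plus 30% of each additional charge. Highest is tax evasion at $37,150. Additional: $5,200 × 30% = $1,560; $2,350 × 30% = $705; $14,000 × 30% = $4,200. Combined base = $37,150 + $6,465 = $43,615.
Defendant has an active warrant in another jurisdiction (+100%): $43,615 × 2 = $87,230.
Offense involved a minor victim (+60%): $87,230 × 1.6 = $139,568.
Defendant is a documented gang member (+50%): $139,568 × 1.5 = $209,352.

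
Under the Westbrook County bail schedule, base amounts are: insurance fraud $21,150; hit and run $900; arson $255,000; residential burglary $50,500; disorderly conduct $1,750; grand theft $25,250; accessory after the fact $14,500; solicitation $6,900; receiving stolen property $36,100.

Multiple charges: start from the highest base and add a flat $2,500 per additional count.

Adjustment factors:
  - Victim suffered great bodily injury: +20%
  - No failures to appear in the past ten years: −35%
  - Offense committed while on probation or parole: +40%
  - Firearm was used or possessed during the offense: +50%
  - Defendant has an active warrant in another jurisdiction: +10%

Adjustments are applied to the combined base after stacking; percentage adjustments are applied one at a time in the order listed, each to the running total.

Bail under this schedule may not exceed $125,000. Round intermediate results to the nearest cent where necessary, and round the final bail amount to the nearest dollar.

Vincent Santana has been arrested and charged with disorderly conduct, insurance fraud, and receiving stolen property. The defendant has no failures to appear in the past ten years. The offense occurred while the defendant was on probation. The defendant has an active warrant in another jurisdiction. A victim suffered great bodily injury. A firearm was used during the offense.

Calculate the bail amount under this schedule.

Base amounts from the schedule: disorderly conduct $1,750; insurance fraud $21,150; receiving stolen property $36,100.
Stacking rule: highest base plus $2,500 per additional charge. Highest is receiving stolen property at $36,100; 2 additional charges → +$5,000. Combined base = $41,100.
Victim suffered great bodily injury (+20%): $41,100 × 1.2 = $49,320.
No failures to appear in the past ten years (−35%): $49,320 × 0.65 = $32,058.
Offense committed while on probation or parole (+40%): $32,058 × 1.4 = $44,881.20.
Firearm was used or possessed during the offense (+50%): $44,881.20 × 1.5 = $67,321.80.
Defendant has an active warrant in another jurisdiction (+10%): $67,321.80 × 1.1 = $74,053.98.
$74,053.98 is within the $125,000 maximum.
Rounded to the nearest dollar: $74,054.

$74,054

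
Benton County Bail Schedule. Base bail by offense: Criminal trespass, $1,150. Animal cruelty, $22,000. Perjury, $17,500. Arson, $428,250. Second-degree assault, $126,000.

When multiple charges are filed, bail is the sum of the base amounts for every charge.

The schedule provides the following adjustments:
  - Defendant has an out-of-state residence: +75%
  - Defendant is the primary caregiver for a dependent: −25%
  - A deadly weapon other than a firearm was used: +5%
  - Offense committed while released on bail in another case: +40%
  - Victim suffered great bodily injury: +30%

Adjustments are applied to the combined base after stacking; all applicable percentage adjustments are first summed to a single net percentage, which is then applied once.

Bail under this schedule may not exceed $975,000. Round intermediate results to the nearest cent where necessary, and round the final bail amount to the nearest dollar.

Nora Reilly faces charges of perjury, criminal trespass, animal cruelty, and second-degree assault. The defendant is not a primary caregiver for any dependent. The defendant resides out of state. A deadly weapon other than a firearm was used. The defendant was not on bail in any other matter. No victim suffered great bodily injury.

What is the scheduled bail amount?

$299,970

Base amounts from the schedule: perjury $17,500; criminal trespass $1,150; animal cruelty $22,000; second-degree assault $126,000.
Stacking rule: sum of all bases. $17,500 + $1,150 + $22,000 + $126,000 = $166,650.
Net percentage adjustment: +75% +5% = +80%. $166,650 × 1.8 = $299,970.
$299,970 is within the $975,000 maximum.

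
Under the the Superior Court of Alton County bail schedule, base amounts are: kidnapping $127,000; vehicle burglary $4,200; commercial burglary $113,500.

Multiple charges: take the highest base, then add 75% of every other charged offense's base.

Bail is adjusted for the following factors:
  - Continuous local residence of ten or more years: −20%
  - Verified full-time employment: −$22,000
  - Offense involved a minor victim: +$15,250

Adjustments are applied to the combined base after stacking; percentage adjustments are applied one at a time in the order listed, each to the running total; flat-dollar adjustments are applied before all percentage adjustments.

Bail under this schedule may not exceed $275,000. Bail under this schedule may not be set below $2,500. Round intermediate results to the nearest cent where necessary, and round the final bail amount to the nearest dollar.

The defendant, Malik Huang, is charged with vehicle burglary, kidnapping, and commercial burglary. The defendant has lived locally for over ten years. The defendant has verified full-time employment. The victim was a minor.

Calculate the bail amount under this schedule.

$166,820

Base amounts from the schedule: vehicle burglary $4,200; kidnapping $127,000; commercial burglary $113,500.
Stacking rule: highest base plus 75% of each additional charge. Highest is kidnapping at $127,000. Additional: $4,200 × 75% = $3,150; $113,500 × 75% = $85,125. Combined base = $127,000 + $88,275 = $215,275.
Verified full-time employment (−$22,000 flat): $215,275 − $22,000 = $193,275.
Offense involved a minor victim (+$15,250 flat): $193,275 + $15,250 = $208,525.
Continuous local residence of ten or more years (−20%): $208,525 × 0.8 = $166,820.
$166,820 is within the $275,000 maximum.
$166,820 is at or above the $2,500 minimum.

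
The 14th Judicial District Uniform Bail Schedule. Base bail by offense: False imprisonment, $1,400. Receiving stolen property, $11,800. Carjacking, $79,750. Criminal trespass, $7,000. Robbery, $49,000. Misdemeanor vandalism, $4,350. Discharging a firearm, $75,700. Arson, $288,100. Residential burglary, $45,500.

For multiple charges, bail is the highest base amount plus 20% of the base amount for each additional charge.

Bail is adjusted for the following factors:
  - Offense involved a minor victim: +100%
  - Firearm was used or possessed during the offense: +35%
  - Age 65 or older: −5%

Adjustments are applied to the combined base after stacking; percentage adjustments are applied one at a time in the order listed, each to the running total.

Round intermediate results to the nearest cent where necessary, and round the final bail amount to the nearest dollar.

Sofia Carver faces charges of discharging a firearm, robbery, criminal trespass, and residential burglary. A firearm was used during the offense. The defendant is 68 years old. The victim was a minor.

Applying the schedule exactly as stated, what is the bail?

Base amounts from the schedule: discharging a firearm $75,700; robbery $49,000; criminal trespass $7,000; residential burglary $45,500.
Stacking rule: highest base plus 20% of each additional charge. Highest is discharging a firearm at $75,700. Additional: $49,000 × 20% = $9,800; $7,000 × 20% = $1,400; $45,500 × 20% = $9,100. Combined base = $75,700 + $20,300 = $96,000.
Offense involved a minor victim (+100%): $96,000 × 2 = $192,000.
Firearm was used or possessed during the offense (+35%): $192,000 × 1.35 = $259,200.
Age 65 or older (−5%): $259,200 × 0.95 = $246,240.

$246,240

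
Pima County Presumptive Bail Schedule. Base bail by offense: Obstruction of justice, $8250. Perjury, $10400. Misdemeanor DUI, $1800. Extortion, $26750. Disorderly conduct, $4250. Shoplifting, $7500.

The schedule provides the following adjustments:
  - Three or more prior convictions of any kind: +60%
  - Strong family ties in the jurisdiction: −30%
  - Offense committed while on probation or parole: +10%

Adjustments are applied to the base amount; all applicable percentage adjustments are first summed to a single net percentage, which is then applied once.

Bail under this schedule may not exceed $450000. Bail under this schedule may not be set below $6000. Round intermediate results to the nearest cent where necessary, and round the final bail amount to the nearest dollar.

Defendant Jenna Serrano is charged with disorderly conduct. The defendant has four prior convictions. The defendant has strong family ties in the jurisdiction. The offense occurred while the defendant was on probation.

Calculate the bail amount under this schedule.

Base amounts from the schedule: disorderly conduct $4250.
Single charge. Combined base = $4250.
Net percentage adjustment: +60% −30% +10% = +40%. $4250 × 1.4 = $5950.
$5950 is within the $450000 maximum.
Result $5950 is below the minimum of $6000; bail is set at the minimum $6000.

$6000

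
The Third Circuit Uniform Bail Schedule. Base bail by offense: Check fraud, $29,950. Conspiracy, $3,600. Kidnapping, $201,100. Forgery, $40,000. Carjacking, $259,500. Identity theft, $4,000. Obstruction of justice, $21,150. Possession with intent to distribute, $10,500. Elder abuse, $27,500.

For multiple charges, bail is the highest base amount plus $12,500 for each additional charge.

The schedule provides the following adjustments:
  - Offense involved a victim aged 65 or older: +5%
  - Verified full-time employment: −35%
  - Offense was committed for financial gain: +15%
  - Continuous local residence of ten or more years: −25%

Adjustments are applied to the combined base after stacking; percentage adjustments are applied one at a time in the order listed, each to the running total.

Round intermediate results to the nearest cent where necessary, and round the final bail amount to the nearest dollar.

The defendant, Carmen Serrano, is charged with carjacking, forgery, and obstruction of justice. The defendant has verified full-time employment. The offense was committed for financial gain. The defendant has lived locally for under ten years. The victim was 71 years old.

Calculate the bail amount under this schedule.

Base amounts from the schedule: carjacking $259,500; forgery $40,000; obstruction of justice $21,150.
Stacking rule: highest base plus $12,500 per additional charge. Highest is carjacking at $259,500; 2 additional charges → +$25,000. Combined base = $284,500.
Offense involved a victim aged 65 or older (+5%): $284,500 × 1.05 = $298,725.
Verified full-time employment (−35%): $298,725 × 0.65 = $194,171.25.
Offense was committed for financial gain (+15%): $194,171.25 × 1.15 = $223,296.94.
Rounded to the nearest dollar: $223,297.

$223,297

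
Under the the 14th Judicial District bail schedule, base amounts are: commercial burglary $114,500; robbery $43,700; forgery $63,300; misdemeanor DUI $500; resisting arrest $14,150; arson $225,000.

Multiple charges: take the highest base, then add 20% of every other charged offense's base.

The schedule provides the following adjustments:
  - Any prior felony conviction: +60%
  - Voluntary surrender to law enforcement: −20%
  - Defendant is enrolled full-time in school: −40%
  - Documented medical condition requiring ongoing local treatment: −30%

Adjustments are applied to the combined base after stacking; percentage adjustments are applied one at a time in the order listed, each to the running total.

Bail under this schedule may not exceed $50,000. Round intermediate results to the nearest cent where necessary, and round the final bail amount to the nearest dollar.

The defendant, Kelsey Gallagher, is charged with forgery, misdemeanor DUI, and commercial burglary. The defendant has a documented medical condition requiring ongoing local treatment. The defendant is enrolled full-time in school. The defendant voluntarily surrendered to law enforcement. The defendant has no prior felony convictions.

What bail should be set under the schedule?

$42,759

Base amounts from the schedule: forgery $63,300; misdemeanor DUI $500; commercial burglary $114,500.
Stacking rule: highest base plus 20% of each additional charge. Highest is commercial burglary at $114,500. Additional: $63,300 × 20% = $12,660; $500 × 20% = $100. Combined base = $114,500 + $12,760 = $127,260.
Voluntary surrender to law enforcement (−20%): $127,260 × 0.8 = $101,808.
Defendant is enrolled full-time in school (−40%): $101,808 × 0.6 = $61,084.80.
Documented medical condition requiring ongoing local treatment (−30%): $61,084.80 × 0.7 = $42,759.36.
$42,759.36 is within the $50,000 maximum.
Rounded to the nearest dollar: $42,759.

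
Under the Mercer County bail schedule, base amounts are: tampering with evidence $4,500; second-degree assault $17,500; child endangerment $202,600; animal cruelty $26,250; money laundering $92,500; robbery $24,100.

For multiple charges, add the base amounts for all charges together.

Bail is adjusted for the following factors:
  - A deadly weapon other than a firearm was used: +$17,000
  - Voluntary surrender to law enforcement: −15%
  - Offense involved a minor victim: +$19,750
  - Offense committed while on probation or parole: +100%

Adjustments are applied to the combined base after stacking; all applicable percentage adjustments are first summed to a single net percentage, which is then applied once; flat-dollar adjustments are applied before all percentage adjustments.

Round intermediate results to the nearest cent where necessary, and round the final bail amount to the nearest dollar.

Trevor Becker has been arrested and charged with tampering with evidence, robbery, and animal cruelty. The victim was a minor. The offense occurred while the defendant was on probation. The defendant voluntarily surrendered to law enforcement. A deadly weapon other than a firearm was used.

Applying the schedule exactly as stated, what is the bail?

$169,460

Base amounts from the schedule: tampering with evidence $4,500; robbery $24,100; animal cruelty $26,250.
Stacking rule: sum of all bases. $4,500 + $24,100 + $26,250 = $54,850.
A deadly weapon other than a firearm was used (+$17,000 flat): $54,850 + $17,000 = $71,850.
Offense involved a minor victim (+$19,750 flat): $71,850 + $19,750 = $91,600.
Net percentage adjustment: −15% +100% = +85%. $91,600 × 1.85 = $169,460.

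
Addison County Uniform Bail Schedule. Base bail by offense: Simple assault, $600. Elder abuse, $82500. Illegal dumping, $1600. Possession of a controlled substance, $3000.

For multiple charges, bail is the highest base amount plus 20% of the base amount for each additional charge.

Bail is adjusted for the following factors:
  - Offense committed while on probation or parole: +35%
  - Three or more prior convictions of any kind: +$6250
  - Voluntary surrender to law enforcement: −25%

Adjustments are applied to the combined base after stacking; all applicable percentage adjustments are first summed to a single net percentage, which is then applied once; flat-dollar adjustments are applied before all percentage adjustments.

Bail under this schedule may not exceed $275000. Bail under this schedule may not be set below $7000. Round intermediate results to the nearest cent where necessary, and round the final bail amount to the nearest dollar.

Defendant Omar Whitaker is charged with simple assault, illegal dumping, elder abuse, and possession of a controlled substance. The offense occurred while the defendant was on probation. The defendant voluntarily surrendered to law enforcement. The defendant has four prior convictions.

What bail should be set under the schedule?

$98769

Base amounts from the schedule: simple assault $600; illegal dumping $1600; elder abuse $82500; possession of a controlled substance $3000.
Stacking rule: highest base plus 20% of each additional charge. Highest is elder abuse at $82500. Additional: $600 × 20% = $120; $1600 × 20% = $320; $3000 × 20% = $600. Combined base = $82500 + $1040 = $83540.
Three or more prior convictions of any kind (+$6250 flat): $83540 + $6250 = $89790.
Net percentage adjustment: +35% −25% = +10%. $89790 × 1.1 = $98769.
$98769 is within the $275000 maximum.
$98769 is at or above the $7000 minimum.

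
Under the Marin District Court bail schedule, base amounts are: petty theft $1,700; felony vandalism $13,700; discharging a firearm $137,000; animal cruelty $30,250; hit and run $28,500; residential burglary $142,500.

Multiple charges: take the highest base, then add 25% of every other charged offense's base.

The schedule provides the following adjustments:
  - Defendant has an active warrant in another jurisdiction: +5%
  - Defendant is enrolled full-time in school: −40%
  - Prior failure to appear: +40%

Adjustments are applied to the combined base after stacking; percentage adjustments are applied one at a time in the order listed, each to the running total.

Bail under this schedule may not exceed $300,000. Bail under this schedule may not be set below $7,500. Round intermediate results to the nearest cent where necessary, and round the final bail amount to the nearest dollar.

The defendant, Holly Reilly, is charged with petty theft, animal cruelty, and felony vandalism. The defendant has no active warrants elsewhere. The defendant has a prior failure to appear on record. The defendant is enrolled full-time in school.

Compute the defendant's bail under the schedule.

Base amounts from the schedule: petty theft $1,700; animal cruelty $30,250; felony vandalism $13,700.
Stacking rule: highest base plus 25% of each additional charge. Highest is animal cruelty at $30,250. Additional: $1,700 × 25% = $425; $13,700 × 25% = $3,425. Combined base = $30,250 + $3,850 = $34,100.
Defendant is enrolled full-time in school (−40%): $34,100 × 0.6 = $20,460.
Prior failure to appear (+40%): $20,460 × 1.4 = $28,644.
$28,644 is within the $300,000 maximum.
$28,644 is at or above the $7,500 minimum.

$28,644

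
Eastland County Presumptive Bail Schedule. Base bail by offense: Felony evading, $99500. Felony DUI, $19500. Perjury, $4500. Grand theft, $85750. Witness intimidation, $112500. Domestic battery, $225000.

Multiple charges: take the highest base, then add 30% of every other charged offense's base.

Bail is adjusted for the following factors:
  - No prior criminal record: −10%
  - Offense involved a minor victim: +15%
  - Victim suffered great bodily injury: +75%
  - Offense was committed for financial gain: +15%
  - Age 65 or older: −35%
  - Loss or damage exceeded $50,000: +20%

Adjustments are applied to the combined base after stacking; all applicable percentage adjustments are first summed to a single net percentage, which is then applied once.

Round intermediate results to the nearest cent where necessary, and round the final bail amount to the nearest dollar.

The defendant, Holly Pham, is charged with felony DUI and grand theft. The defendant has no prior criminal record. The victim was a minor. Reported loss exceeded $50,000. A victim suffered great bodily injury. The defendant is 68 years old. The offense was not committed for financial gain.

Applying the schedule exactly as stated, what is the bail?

Base amounts from the schedule: felony DUI $19500; grand theft $85750.
Stacking rule: highest base plus 30% of each additional charge. Highest is grand theft at $85750. Additional: $19500 × 30% = $5850. Combined base = $85750 + $5850 = $91600.
Net percentage adjustment: −10% +15% +75% −35% +20% = +65%. $91600 × 1.65 = $151140.

$151140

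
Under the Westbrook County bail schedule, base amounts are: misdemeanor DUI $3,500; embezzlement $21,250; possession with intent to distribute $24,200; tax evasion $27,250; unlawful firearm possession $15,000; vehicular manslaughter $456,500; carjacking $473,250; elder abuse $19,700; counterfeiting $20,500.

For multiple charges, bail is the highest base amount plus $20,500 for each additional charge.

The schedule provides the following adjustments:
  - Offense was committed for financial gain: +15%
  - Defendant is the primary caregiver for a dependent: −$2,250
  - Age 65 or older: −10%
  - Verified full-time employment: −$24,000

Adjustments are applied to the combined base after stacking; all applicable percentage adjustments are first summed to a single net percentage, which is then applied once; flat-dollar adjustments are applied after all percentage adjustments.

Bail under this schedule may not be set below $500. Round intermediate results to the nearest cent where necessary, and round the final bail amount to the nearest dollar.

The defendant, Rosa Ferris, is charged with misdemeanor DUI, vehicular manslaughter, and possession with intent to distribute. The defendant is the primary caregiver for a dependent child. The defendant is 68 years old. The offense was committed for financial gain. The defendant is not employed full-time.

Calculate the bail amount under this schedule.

$520,125

Base amounts from the schedule: misdemeanor DUI $3,500; vehicular manslaughter $456,500; possession with intent to distribute $24,200.
Stacking rule: highest base plus $20,500 per additional charge. Highest is vehicular manslaughter at $456,500; 2 additional charges → +$41,000. Combined base = $497,500.
Net percentage adjustment: +15% −10% = +5%. $497,500 × 1.05 = $522,375.
Defendant is the primary caregiver for a dependent (−$2,250 flat): $522,375 − $2,250 = $520,125.
$520,125 is at or above the $500 minimum.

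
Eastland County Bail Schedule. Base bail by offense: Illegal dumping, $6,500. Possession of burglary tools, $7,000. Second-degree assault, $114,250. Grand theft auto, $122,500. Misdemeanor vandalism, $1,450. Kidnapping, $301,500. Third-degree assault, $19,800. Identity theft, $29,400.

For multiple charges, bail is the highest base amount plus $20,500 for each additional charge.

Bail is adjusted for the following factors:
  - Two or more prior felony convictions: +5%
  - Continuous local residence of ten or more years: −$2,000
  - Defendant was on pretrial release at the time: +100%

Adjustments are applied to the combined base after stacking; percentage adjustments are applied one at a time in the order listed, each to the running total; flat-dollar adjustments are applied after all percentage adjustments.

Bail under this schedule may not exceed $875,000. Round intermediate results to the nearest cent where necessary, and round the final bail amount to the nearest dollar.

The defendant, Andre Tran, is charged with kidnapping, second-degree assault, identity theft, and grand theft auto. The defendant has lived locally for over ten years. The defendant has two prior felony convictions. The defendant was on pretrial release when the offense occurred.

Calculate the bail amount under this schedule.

$760,300

Base amounts from the schedule: kidnapping $301,500; second-degree assault $114,250; identity theft $29,400; grand theft auto $122,500.
Stacking rule: highest base plus $20,500 per additional charge. Highest is kidnapping at $301,500; 3 additional charges → +$61,500. Combined base = $363,000.
Two or more prior felony convictions (+5%): $363,000 × 1.05 = $381,150.
Defendant was on pretrial release at the time (+100%): $381,150 × 2 = $762,300.
Continuous local residence of ten or more years (−$2,000 flat): $762,300 − $2,000 = $760,300.
$760,300 is within the $875,000 maximum.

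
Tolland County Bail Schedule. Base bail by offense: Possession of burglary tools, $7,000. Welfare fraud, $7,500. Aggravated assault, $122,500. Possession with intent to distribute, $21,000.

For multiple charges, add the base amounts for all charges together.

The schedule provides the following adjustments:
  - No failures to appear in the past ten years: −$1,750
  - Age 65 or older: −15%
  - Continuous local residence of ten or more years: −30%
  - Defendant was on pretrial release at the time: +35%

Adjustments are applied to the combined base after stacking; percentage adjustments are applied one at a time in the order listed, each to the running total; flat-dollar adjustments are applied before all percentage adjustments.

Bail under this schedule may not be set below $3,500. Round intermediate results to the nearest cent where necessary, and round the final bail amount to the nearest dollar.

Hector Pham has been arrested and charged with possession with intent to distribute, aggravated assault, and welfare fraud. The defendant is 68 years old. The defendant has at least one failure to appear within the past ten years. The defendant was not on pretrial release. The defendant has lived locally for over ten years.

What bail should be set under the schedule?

Base amounts from the schedule: possession with intent to distribute $21,000; aggravated assault $122,500; welfare fraud $7,500.
Stacking rule: sum of all bases. $21,000 + $122,500 + $7,500 = $151,000.
Age 65 or older (−15%): $151,000 × 0.85 = $128,350.
Continuous local residence of ten or more years (−30%): $128,350 × 0.7 = $89,845.
$89,845 is at or above the $3,500 minimum.

$89,845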